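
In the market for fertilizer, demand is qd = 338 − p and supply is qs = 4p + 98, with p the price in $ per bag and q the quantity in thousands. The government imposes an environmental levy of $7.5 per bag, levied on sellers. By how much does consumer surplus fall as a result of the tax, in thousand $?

Before the tax: set 338 − p = 4p + 98 → p* = $48, q* = 290.
With the tax collected from sellers, supply shifts: qs = 4(p − 7.5) + 98.
Solving gives q = 284 with consumers paying $54 and sellers receiving $46.5 (the $7.5 wedge).
ΔCS is the trapezoid between Q = 284 and Q = 290 of height $6: ½ · (290 + 284) · 6 = $1722.

Consumer surplus falls by $1722 thousand.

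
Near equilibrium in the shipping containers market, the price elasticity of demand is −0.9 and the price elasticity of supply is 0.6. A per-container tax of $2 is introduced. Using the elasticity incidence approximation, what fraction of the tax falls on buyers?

Incidence ratio: buyers' share ≈ εs / (εs + |εd|) = 0.6 / (0.6 + 0.9) = 0.4.
Supply is the less elastic side, so buyers bear the smaller share.

Buyers' share ≈ 0.4.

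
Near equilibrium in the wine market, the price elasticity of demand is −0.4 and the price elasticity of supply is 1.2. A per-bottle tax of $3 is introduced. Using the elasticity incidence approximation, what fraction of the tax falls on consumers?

Incidence ratio: consumers' share ≈ εs / (εs + |εd|) = 1.2 / (1.2 + 0.4) = 0.75.
Supply is the more elastic side, so consumers bear the larger share.

Consumers' share ≈ 0.75.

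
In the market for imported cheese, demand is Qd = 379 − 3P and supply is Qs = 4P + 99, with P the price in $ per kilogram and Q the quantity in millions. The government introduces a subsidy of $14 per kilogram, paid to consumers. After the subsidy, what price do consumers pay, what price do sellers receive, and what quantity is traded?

Before the subsidy: set 379 − 3P = 4P + 99 → P* = $40, Q* = 259.
With a per-unit subsidy paid to consumers, each effectively pays P − 14, so demand becomes Qd = 379 − 3(P − 14).
New equilibrium: consumers pay $32, sellers receive $46, Q = 283. (Wedge: Pb − Ps = −14.)

Consumers pay $32; sellers receive $46; quantity = 283.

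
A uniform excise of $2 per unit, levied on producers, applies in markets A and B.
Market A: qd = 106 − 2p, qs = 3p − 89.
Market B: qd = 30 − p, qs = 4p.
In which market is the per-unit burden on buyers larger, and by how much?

Market A: pre-tax p* = $39, q* = 28; post-tax q = 25.6; per-unit burden on buyers = $1.2.
Market B: pre-tax p* = $6, q* = 24; post-tax q = 22.4; per-unit burden on buyers = $1.6.
Difference: $1.2 vs $1.6 → market B is larger by $0.4.

Market B, by $0.4.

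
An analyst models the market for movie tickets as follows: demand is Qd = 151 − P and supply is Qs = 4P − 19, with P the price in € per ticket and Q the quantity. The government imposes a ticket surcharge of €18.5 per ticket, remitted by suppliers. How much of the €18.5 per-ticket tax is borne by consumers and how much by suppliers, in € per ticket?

Consumers bear €14.8 per ticket; suppliers bear €3.7 per ticket.

Without the tax, 151 − P = 4P − 19 gives 5P = 170, so P* = €34 and Q* = 117.
With the tax collected from suppliers, supply shifts: Qs = 4(P − 18.5) − 19.
Solving gives Q = 102.2 with consumers paying €48.8 and suppliers receiving €30.3 (the €18.5 wedge).
Burden on consumers: €14.8; on suppliers: €3.7. (They sum to €18.5.)
The less price-elastic side of the market bears the larger share of a per-unit tax.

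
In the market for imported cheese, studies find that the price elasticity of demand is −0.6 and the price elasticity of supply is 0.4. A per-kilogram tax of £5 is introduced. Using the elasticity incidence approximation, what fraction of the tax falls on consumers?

Incidence ratio: consumers' share ≈ εs / (εs + |εd|) = 0.4 / (0.4 + 0.6) = 0.4.
Supply is the less elastic side, so consumers bear the smaller share.

Consumers' share ≈ 0.4.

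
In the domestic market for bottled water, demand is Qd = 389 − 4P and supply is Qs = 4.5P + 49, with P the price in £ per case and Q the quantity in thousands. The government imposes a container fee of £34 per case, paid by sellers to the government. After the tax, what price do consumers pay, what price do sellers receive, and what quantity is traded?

Without the tax, 389 − 4P = 4.5P + 49 gives 8.5P = 340, so P* = £40 and Q* = 229.
With the tax collected from sellers, supply shifts: Qs = 4.5(P − 34) + 49.
Solving gives Q = 157 with consumers paying £58 and sellers receiving £24 (the £34 wedge).

Consumers pay £58; sellers receive £24; quantity = 157.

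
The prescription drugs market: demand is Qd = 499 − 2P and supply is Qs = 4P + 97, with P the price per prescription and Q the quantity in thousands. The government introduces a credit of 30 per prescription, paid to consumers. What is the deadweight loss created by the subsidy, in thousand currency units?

Deadweight loss = 600 thousand.

Before the subsidy: set 499 − 2P = 4P + 97 → P* = 67, Q* = 365.
With a per-unit subsidy paid to consumers, each effectively pays P − 30, so demand becomes Qd = 499 − 2(P − 30).
New equilibrium: consumers pay 47, suppliers receive 77, Q = 405. (Wedge: Pb − Ps = −30.)
Quantity rises by |ΔQ| = |365 − 405| = 40.
DWL = ½ · t · |ΔQ| = ½ · 30 · 40 = 600.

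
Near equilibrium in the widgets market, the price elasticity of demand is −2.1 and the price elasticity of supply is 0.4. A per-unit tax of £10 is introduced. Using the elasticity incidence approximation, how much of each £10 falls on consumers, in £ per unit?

Consumers bear ≈ £1.6 per unit.

Incidence ratio: consumers' share ≈ εs / (εs + |εd|) = 0.4 / (0.4 + 2.1) = 0.16.
So consumers bear ≈ 0.16 × £10 = £1.6; sellers bear £8.4.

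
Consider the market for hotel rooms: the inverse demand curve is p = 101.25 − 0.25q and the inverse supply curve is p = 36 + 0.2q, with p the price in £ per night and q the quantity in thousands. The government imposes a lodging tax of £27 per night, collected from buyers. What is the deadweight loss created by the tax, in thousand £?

Deadweight loss = £810 thousand.

Inverting to q(p) form: qd = 405 − 4p; qs = 5p − 180.
Without the tax, 405 − 4p = 5p − 180 gives 9p = 585, so p* = £65 and q* = 145.
With the tax collected from buyers, demand (in seller-price terms) shifts: qd = 405 − 4(p + 27).
New equilibrium: buyers pay £80, sellers receive £53, q = 85. (Wedge: pb − ps = 27.)
Quantity falls by |ΔQ| = |145 − 85| = 60.
DWL = ½ · t · |ΔQ| = ½ · 27 · 60 = £810.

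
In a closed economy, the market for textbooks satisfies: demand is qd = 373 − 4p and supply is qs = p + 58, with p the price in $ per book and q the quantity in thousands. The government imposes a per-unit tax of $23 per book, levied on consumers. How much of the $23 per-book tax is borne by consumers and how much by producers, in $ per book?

Without the tax, 373 − 4p = p + 58 gives 5p = 315, so p* = $63 and q* = 121.
With the tax collected from consumers, demand (in seller-price terms) shifts: qd = 373 − 4(p + 23).
Solving gives q = 102.6 with consumers paying $67.6 and producers receiving $44.6 (the $23 wedge).
Burden on consumers: $4.6; on producers: $18.4. (They sum to $23.)
The less price-elastic side of the market bears the larger share of a per-unit tax.

Consumers bear $4.6 per book; producers bear $18.4 per book.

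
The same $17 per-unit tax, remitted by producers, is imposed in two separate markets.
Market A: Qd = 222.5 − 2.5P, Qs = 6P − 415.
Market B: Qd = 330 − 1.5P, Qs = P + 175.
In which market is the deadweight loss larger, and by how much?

Market A: pre-tax P* = $75, Q* = 35; post-tax Q = 5; deadweight loss = $255.
Market B: pre-tax P* = $62, Q* = 237; post-tax Q = 226.8; deadweight loss = $86.7.
Difference: $255 vs $86.7 → market A is larger by $168.3.

Market A, by $168.3.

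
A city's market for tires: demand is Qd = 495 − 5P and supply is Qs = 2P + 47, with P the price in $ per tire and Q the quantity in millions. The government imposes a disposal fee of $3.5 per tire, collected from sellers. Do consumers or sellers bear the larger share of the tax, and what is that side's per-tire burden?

Sellers bear the larger share: $2.5 per tire.

Before the tax: set 495 − 5P = 2P + 47 → P* = $64, Q* = 175.
With the tax collected from sellers, supply shifts: Qs = 2(P − 3.5) + 47.
Solving gives Q = 170 with consumers paying $65 and sellers receiving $61.5 (the $3.5 wedge).
Per-tire burden: consumers $1, sellers $2.5.
Sellers take the larger share because supply is less price-elastic here (demand slope 5 vs supply slope 2).
The less price-elastic side of the market bears the larger share of a per-unit tax.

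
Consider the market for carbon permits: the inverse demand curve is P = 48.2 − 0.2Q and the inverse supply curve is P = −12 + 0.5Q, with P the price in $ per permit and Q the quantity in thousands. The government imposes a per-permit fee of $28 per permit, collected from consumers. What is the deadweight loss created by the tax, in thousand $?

Deadweight loss = $560 thousand.

Rewrite in direct form: Qd = 241 − 5P and Qs = 2P + 24.
Without the tax, 241 − 5P = 2P + 24 gives 7P = 217, so P* = $31 and Q* = 86.
With the tax collected from consumers, demand (in seller-price terms) shifts: Qd = 241 − 5(P + 28).
New equilibrium: consumers pay $39, sellers receive $11, Q = 46. (Wedge: Pb − Ps = 28.)
Quantity falls by |ΔQ| = |86 − 46| = 40.
DWL = ½ · t · |ΔQ| = ½ · 28 · 40 = $560.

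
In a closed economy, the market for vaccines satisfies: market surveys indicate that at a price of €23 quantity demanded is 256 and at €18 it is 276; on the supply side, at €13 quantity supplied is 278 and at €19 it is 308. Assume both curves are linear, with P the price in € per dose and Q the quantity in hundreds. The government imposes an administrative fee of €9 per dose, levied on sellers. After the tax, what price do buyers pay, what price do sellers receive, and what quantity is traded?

Buyers pay €20; sellers receive €11; quantity = 268.

Demand slope: (276 − 256)/(18 − 23) = -4, so Qd = 348 − 4P.
Supply slope: (308 − 278)/(19 − 13) = 5, so Qs = 5P + 213.
Without the tax, 348 − 4P = 5P + 213 gives 9P = 135, so P* = €15 and Q* = 288.
With the tax collected from sellers, supply shifts: Qs = 5(P − 9) + 213.
New equilibrium: buyers pay €20, sellers receive €11, Q = 268. (Wedge: Pb − Ps = 9.)
The less price-elastic side of the market bears the larger share of a per-unit tax.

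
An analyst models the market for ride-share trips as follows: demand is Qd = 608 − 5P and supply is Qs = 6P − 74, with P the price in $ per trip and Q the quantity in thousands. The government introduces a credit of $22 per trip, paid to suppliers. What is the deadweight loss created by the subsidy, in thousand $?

Deadweight loss = $660 thousand.

Without the subsidy, 608 − 5P = 6P − 74 gives 11P = 682, so P* = $62 and Q* = 298.
With a per-unit subsidy paid to suppliers, each receives P + 22 per unit sold, so supply becomes Qs = 6(P + 22) − 74.
Solving gives Q = 358 with consumers paying $50 and suppliers receiving $72 (the $22 wedge).
Quantity rises by |ΔQ| = |298 − 358| = 60.
DWL = ½ · t · |ΔQ| = ½ · 22 · 60 = $660.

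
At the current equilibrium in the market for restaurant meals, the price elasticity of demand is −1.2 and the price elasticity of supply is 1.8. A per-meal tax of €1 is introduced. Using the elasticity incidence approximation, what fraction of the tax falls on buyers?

Incidence ratio: buyers' share ≈ εs / (εs + |εd|) = 1.8 / (1.8 + 1.2) = 0.6.
Supply is the more elastic side, so buyers bear the larger share.

Buyers' share ≈ 0.6.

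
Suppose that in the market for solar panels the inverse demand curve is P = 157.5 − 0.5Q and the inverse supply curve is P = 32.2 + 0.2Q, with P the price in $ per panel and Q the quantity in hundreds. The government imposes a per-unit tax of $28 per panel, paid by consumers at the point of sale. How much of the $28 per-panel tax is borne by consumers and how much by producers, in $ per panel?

Rewrite in direct form: Qd = 315 − 2P and Qs = 5P − 161.
Without the tax, 315 − 2P = 5P − 161 gives 7P = 476, so P* = $68 and Q* = 179.
With the tax collected from consumers, demand (in seller-price terms) shifts: Qd = 315 − 2(P + 28).
New equilibrium: consumers pay $88, producers receive $60, Q = 139. (Wedge: Pb − Ps = 28.)
Burden on consumers: $20; on producers: $8. (They sum to $28.)
The less price-elastic side of the market bears the larger share of a per-unit tax.

Consumers bear $20 per panel; producers bear $8 per panel.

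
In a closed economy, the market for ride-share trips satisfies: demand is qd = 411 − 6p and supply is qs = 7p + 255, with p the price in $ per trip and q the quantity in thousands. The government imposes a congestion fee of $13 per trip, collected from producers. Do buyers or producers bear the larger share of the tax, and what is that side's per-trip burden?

Without the tax, 411 − 6p = 7p + 255 gives 13p = 156, so p* = $12 and q* = 339.
With the tax collected from producers, supply shifts: qs = 7(p − 13) + 255.
New equilibrium: buyers pay $19, producers receive $6, q = 297. (Wedge: pb − ps = 13.)
Per-trip burden: buyers $7, producers $6.
Buyers take the larger share because demand is less price-elastic here (demand slope 6 vs supply slope 7).

Buyers bear the larger share: $7 per trip.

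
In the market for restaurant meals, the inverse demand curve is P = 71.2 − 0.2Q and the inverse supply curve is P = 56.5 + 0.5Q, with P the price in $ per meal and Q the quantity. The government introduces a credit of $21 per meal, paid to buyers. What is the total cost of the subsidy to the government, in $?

Government outlay = $1071.

Rewrite in direct form: Qd = 356 − 5P and Qs = 2P − 113.
Without the subsidy, 356 − 5P = 2P − 113 gives 7P = 469, so P* = $67 and Q* = 21.
With a per-unit subsidy paid to buyers, each effectively pays P − 21, so demand becomes Qd = 356 − 5(P − 21).
Solving gives Q = 51 with buyers paying $61 and suppliers receiving $82 (the $21 wedge).
Outlay = t · Q = 21 · 51 = $1071.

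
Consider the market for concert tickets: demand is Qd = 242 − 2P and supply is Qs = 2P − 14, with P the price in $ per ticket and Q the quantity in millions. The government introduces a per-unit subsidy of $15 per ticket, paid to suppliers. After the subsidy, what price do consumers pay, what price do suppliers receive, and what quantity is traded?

Without the subsidy, 242 − 2P = 2P − 14 gives 4P = 256, so P* = $64 and Q* = 114.
With a per-unit subsidy paid to suppliers, each receives P + 15 per unit sold, so supply becomes Qs = 2(P + 15) − 14.
Solving gives Q = 129 with consumers paying $56.5 and suppliers receiving $71.5 (the $15 wedge).

Consumers pay $56.5; suppliers receive $71.5; quantity = 129.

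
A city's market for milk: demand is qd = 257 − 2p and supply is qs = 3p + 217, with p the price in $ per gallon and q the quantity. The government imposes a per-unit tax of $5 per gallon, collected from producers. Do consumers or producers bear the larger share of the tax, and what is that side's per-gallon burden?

Consumers bear the larger share: $3 per gallon.

Without the tax, 257 − 2p = 3p + 217 gives 5p = 40, so p* = $8 and q* = 241.
With the tax collected from producers, supply shifts: qs = 3(p − 5) + 217.
New equilibrium: consumers pay $11, producers receive $6, q = 235. (Wedge: pb − ps = 5.)
Per-gallon burden: consumers $3, producers $2.
Consumers take the larger share because demand is less price-elastic here (demand slope 2 vs supply slope 3).
The less price-elastic side of the market bears the larger share of a per-unit tax.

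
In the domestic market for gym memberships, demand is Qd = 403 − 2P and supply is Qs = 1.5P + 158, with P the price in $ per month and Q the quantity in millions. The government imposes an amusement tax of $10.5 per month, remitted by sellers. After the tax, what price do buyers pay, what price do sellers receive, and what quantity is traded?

Buyers pay $74.5; sellers receive $64; quantity = 254.

Before the tax: set 403 − 2P = 1.5P + 158 → P* = $70, Q* = 263.
With the tax collected from sellers, supply shifts: Qs = 1.5(P − 10.5) + 158.
Solving gives Q = 254 with buyers paying $74.5 and sellers receiving $64 (the $10.5 wedge).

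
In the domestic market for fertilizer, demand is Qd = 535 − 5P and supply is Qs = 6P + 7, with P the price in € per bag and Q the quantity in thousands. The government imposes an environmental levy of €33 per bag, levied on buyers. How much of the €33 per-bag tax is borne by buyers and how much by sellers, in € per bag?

Buyers bear €18 per bag; sellers bear €15 per bag.

Before the tax: set 535 − 5P = 6P + 7 → P* = €48, Q* = 295.
With the tax collected from buyers, demand (in seller-price terms) shifts: Qd = 535 − 5(P + 33).
Solving gives Q = 205 with buyers paying €66 and sellers receiving €33 (the €33 wedge).
Burden on buyers: €18; on sellers: €15. (They sum to €33.)
The less price-elastic side of the market bears the larger share of a per-unit tax.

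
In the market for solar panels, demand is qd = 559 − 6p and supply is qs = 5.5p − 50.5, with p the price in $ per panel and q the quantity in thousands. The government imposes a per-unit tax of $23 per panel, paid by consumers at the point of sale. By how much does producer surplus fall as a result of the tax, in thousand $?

Without the tax, 559 − 6p = 5.5p − 50.5 gives 11.5p = 609.5, so p* = $53 and q* = 241.
With the tax collected from consumers, demand (in seller-price terms) shifts: qd = 559 − 6(p + 23).
New equilibrium: consumers pay $64, sellers receive $41, q = 175. (Wedge: pb − ps = 23.)
ΔPS is the trapezoid between Q = 175 and Q = 241 of height $12: ½ · (241 + 175) · 12 = $2496.

Producer surplus falls by $2496 thousand.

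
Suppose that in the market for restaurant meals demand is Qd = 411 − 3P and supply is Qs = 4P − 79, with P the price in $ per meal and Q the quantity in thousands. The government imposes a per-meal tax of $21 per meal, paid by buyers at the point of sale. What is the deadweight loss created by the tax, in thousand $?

Before the tax: set 411 − 3P = 4P − 79 → P* = $70, Q* = 201.
With the tax collected from buyers, demand (in seller-price terms) shifts: Qd = 411 − 3(P + 21).
New equilibrium: buyers pay $82, sellers receive $61, Q = 165. (Wedge: Pb − Ps = 21.)
Quantity falls by |ΔQ| = |201 − 165| = 36.
DWL = ½ · t · |ΔQ| = ½ · 21 · 36 = $378.

Deadweight loss = $378 thousand.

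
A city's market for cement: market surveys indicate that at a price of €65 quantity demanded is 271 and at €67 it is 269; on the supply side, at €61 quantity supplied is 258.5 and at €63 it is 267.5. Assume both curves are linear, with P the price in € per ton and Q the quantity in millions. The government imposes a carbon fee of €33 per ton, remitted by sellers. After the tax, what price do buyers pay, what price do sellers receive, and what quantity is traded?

Buyers pay €91; sellers receive €58; quantity = 245.

Demand slope: (269 − 271)/(67 − 65) = -1, so Qd = 336 − P.
Supply slope: (267.5 − 258.5)/(63 − 61) = 4.5, so Qs = 4.5P − 16.
Before the tax: set 336 − P = 4.5P − 16 → P* = €64, Q* = 272.
With the tax collected from sellers, supply shifts: Qs = 4.5(P − 33) − 16.
New equilibrium: buyers pay €91, sellers receive €58, Q = 245. (Wedge: Pb − Ps = 33.)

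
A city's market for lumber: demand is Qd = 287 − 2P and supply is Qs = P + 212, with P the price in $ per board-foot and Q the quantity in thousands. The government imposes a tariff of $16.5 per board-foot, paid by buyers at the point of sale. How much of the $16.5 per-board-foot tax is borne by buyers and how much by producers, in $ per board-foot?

Buyers bear $5.5 per board-foot; producers bear $11 per board-foot.

Before the tax: set 287 − 2P = P + 212 → P* = $25, Q* = 237.
With the tax collected from buyers, demand (in seller-price terms) shifts: Qd = 287 − 2(P + 16.5).
Solving gives Q = 226 with buyers paying $30.5 and producers receiving $14 (the $16.5 wedge).
Burden on buyers: $5.5; on producers: $11. (They sum to $16.5.)
The less price-elastic side of the market bears the larger share of a per-unit tax.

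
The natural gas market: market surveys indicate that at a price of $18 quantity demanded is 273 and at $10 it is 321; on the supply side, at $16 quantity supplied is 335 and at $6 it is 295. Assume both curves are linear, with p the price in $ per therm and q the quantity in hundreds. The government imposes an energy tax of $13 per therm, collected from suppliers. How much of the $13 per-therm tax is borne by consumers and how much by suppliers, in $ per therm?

Demand slope: (321 − 273)/(10 − 18) = -6, so qd = 381 − 6p.
Supply slope: (295 − 335)/(6 − 16) = 4, so qs = 4p + 271.
Before the tax: set 381 − 6p = 4p + 271 → p* = $11, q* = 315.
With the tax collected from suppliers, supply shifts: qs = 4(p − 13) + 271.
New equilibrium: consumers pay $16.2, suppliers receive $3.2, q = 283.8. (Wedge: pb − ps = 13.)
Burden on consumers: $5.2; on suppliers: $7.8. (They sum to $13.)
The less price-elastic side of the market bears the larger share of a per-unit tax.

Consumers bear $5.2 per therm; suppliers bear $7.8 per therm.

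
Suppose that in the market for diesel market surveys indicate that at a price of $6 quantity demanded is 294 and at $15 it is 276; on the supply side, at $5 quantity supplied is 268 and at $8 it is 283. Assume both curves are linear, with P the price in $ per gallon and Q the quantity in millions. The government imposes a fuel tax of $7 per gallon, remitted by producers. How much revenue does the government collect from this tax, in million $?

Demand slope: (276 − 294)/(15 − 6) = -2, so Qd = 306 − 2P.
Supply slope: (283 − 268)/(8 − 5) = 5, so Qs = 5P + 243.
Before the tax: set 306 − 2P = 5P + 243 → P* = $9, Q* = 288.
With the tax collected from producers, supply shifts: Qs = 5(P − 7) + 243.
Solving gives Q = 278 with buyers paying $14 and producers receiving $7 (the $7 wedge).
Revenue = t · Q = 7 · 278 = $1946.

Tax revenue = $1946 million.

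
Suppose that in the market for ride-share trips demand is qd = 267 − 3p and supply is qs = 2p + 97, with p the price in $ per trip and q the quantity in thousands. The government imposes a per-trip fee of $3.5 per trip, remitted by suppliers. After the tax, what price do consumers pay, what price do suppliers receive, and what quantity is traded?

Without the tax, 267 − 3p = 2p + 97 gives 5p = 170, so p* = $34 and q* = 165.
With the tax collected from suppliers, supply shifts: qs = 2(p − 3.5) + 97.
New equilibrium: consumers pay $35.4, suppliers receive $31.9, q = 160.8. (Wedge: pb − ps = 3.5.)
The less price-elastic side of the market bears the larger share of a per-unit tax.

Consumers pay $35.4; suppliers receive $31.9; quantity = 160.8.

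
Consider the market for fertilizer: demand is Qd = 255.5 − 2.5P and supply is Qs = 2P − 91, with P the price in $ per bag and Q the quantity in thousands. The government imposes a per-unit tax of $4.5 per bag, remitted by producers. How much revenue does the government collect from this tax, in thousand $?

Before the tax: set 255.5 − 2.5P = 2P − 91 → P* = $77, Q* = 63.
With the tax collected from producers, supply shifts: Qs = 2(P − 4.5) − 91.
New equilibrium: buyers pay $79, producers receive $74.5, Q = 58. (Wedge: Pb − Ps = 4.5.)
Revenue = t · Q = 4.5 · 58 = $261.

Tax revenue = $261 thousand.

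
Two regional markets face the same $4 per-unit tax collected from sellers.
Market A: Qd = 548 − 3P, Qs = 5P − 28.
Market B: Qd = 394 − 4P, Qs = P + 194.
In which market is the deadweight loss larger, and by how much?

Market A: pre-tax P* = $72, Q* = 332; post-tax Q = 324.5; deadweight loss = $15.
Market B: pre-tax P* = $40, Q* = 234; post-tax Q = 230.8; deadweight loss = $6.4.
Difference: $15 vs $6.4 → market A is larger by $8.6.

Market A, by $8.6.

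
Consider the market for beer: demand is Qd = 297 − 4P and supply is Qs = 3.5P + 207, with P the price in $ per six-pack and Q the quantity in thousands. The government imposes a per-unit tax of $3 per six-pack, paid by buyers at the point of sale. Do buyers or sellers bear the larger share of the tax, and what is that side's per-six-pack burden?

Sellers bear the larger share: $1.6 per six-pack.

Without the tax, 297 − 4P = 3.5P + 207 gives 7.5P = 90, so P* = $12 and Q* = 249.
With the tax collected from buyers, demand (in seller-price terms) shifts: Qd = 297 − 4(P + 3).
New equilibrium: buyers pay $13.4, sellers receive $10.4, Q = 243.4. (Wedge: Pb − Ps = 3.)
Per-six-pack burden: buyers $1.4, sellers $1.6.
Sellers take the larger share because supply is less price-elastic here (demand slope 4 vs supply slope 3.5).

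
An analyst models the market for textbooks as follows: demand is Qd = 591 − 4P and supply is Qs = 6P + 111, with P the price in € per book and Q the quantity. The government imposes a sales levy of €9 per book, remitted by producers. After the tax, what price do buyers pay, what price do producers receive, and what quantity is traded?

Buyers pay €53.4; producers receive €44.4; quantity = 377.4.

Without the tax, 591 − 4P = 6P + 111 gives 10P = 480, so P* = €48 and Q* = 399.
With the tax collected from producers, supply shifts: Qs = 6(P − 9) + 111.
Solving gives Q = 377.4 with buyers paying €53.4 and producers receiving €44.4 (the €9 wedge).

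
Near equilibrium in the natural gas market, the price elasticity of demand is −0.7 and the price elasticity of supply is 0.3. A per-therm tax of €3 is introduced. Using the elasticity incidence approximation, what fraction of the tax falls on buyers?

Buyers' share ≈ 0.3.

Incidence ratio: buyers' share ≈ εs / (εs + |εd|) = 0.3 / (0.3 + 0.7) = 0.3.
Supply is the less elastic side, so buyers bear the smaller share.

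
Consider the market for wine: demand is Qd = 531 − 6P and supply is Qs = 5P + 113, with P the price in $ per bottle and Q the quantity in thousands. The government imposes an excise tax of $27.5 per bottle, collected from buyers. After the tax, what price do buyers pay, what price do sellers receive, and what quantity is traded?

Without the tax, 531 − 6P = 5P + 113 gives 11P = 418, so P* = $38 and Q* = 303.
With the tax collected from buyers, demand (in seller-price terms) shifts: Qd = 531 − 6(P + 27.5).
Solving gives Q = 228 with buyers paying $50.5 and sellers receiving $23 (the $27.5 wedge).
The less price-elastic side of the market bears the larger share of a per-unit tax.

Buyers pay $50.5; sellers receive $23; quantity = 228.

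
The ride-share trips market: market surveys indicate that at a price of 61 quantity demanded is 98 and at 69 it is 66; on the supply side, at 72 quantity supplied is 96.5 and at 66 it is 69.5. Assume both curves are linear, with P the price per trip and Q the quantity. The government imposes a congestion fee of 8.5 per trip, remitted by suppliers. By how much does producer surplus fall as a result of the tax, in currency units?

Demand slope: (66 − 98)/(69 − 61) = -4, so Qd = 342 − 4P.
Supply slope: (69.5 − 96.5)/(66 − 72) = 4.5, so Qs = 4.5P − 227.5.
Before the tax: set 342 − 4P = 4.5P − 227.5 → P* = 67, Q* = 74.
With the tax collected from suppliers, supply shifts: Qs = 4.5(P − 8.5) − 227.5.
Solving gives Q = 56 with buyers paying 71.5 and suppliers receiving 63 (the 8.5 wedge).
ΔPS is the trapezoid between Q = 56 and Q = 74 of height 4: ½ · (74 + 56) · 4 = 260.

Producer surplus falls by 260.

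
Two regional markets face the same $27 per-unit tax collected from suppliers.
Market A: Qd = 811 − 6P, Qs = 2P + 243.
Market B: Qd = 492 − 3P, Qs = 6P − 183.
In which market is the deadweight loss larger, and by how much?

Market A: pre-tax P* = $71, Q* = 385; post-tax Q = 344.5; deadweight loss = $546.75.
Market B: pre-tax P* = $75, Q* = 267; post-tax Q = 213; deadweight loss = $729.
Difference: $546.75 vs $729 → market B is larger by $182.25.

Market B, by $182.25.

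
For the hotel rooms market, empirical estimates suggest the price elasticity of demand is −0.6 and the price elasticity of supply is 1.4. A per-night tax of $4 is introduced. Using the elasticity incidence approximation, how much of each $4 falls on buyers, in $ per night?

Incidence ratio: buyers' share ≈ εs / (εs + |εd|) = 1.4 / (1.4 + 0.6) = 0.7.
So buyers bear ≈ 0.7 × $4 = $2.8; sellers bear $1.2.

Buyers bear ≈ $2.8 per night.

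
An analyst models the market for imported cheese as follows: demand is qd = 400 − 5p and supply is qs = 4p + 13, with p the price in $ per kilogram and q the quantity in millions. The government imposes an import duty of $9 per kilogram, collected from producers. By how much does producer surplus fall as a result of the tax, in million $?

Without the tax, 400 − 5p = 4p + 13 gives 9p = 387, so p* = $43 and q* = 185.
With the tax collected from producers, supply shifts: qs = 4(p − 9) + 13.
New equilibrium: buyers pay $47, producers receive $38, q = 165. (Wedge: pb − ps = 9.)
ΔPS is the trapezoid between Q = 165 and Q = 185 of height $5: ½ · (185 + 165) · 5 = $875.

Producer surplus falls by $875 million.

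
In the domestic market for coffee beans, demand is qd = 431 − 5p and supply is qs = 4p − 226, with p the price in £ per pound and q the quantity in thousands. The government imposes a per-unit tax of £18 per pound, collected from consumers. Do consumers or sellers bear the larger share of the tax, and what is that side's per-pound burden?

Without the tax, 431 − 5p = 4p − 226 gives 9p = 657, so p* = £73 and q* = 66.
With the tax collected from consumers, demand (in seller-price terms) shifts: qd = 431 − 5(p + 18).
Solving gives q = 26 with consumers paying £81 and sellers receiving £63 (the £18 wedge).
Per-pound burden: consumers £8, sellers £10.
Sellers take the larger share because supply is less price-elastic here (demand slope 5 vs supply slope 4).
The less price-elastic side of the market bears the larger share of a per-unit tax.

Sellers bear the larger share: £10 per pound.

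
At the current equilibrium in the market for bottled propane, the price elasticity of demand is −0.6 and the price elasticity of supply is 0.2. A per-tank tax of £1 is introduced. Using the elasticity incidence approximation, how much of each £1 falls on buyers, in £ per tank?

Incidence ratio: buyers' share ≈ εs / (εs + |εd|) = 0.2 / (0.2 + 0.6) = 0.25.
So buyers bear ≈ 0.25 × £1 = £0.25; suppliers bear £0.75.

Buyers bear ≈ £0.25 per tank.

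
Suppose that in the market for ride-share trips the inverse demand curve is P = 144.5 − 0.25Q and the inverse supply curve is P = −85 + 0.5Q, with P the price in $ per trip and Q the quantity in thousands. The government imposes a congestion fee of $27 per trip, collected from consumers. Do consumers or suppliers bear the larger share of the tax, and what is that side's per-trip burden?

Suppliers bear the larger share: $18 per trip.

Inverting to Q(P) form: Qd = 578 − 4P; Qs = 2P + 170.
Without the tax, 578 − 4P = 2P + 170 gives 6P = 408, so P* = $68 and Q* = 306.
With the tax collected from consumers, demand (in seller-price terms) shifts: Qd = 578 − 4(P + 27).
New equilibrium: consumers pay $77, suppliers receive $50, Q = 270. (Wedge: Pb − Ps = 27.)
Per-trip burden: consumers $9, suppliers $18.
Suppliers take the larger share because supply is less price-elastic here (demand slope 4 vs supply slope 2).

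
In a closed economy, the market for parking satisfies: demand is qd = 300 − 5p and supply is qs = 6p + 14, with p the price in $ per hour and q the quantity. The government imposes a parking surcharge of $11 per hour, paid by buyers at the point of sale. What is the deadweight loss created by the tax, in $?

Deadweight loss = $165.

Before the tax: set 300 − 5p = 6p + 14 → p* = $26, q* = 170.
With the tax collected from buyers, demand (in seller-price terms) shifts: qd = 300 − 5(p + 11).
Solving gives q = 140 with buyers paying $32 and producers receiving $21 (the $11 wedge).
Quantity falls by |ΔQ| = |170 − 140| = 30.
DWL = ½ · t · |ΔQ| = ½ · 11 · 30 = $165.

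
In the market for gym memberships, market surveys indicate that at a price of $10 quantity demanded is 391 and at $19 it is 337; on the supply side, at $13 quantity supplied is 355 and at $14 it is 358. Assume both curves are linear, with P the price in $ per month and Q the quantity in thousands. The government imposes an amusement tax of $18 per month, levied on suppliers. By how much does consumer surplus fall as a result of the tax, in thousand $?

Demand slope: (337 − 391)/(19 − 10) = -6, so Qd = 451 − 6P.
Supply slope: (358 − 355)/(14 − 13) = 3, so Qs = 3P + 316.
Without the tax, 451 − 6P = 3P + 316 gives 9P = 135, so P* = $15 and Q* = 361.
With the tax collected from suppliers, supply shifts: Qs = 3(P − 18) + 316.
Solving gives Q = 325 with buyers paying $21 and suppliers receiving $3 (the $18 wedge).
ΔCS is the trapezoid between Q = 325 and Q = 361 of height $6: ½ · (361 + 325) · 6 = $2058.

Consumer surplus falls by $2058 thousand.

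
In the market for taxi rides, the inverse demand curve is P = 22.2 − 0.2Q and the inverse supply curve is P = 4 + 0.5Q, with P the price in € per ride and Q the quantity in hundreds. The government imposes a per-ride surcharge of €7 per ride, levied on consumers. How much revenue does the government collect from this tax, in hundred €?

Tax revenue = €112 hundred.

Inverting to Q(P) form: Qd = 111 − 5P; Qs = 2P − 8.
Before the tax: set 111 − 5P = 2P − 8 → P* = €17, Q* = 26.
With the tax collected from consumers, demand (in seller-price terms) shifts: Qd = 111 − 5(P + 7).
Solving gives Q = 16 with consumers paying €19 and suppliers receiving €12 (the €7 wedge).
Revenue = t · Q = 7 · 16 = €112.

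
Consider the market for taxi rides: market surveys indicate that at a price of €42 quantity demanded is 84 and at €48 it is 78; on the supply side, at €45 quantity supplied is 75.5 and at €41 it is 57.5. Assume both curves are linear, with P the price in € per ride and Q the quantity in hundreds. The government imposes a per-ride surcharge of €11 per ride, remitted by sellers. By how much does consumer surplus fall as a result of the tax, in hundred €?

Demand slope: (78 − 84)/(48 − 42) = -1, so Qd = 126 − P.
Supply slope: (57.5 − 75.5)/(41 − 45) = 4.5, so Qs = 4.5P − 127.
Without the tax, 126 − P = 4.5P − 127 gives 5.5P = 253, so P* = €46 and Q* = 80.
With the tax collected from sellers, supply shifts: Qs = 4.5(P − 11) − 127.
Solving gives Q = 71 with buyers paying €55 and sellers receiving €44 (the €11 wedge).
ΔCS is the trapezoid between Q = 71 and Q = 80 of height €9: ½ · (80 + 71) · 9 = €679.5.

Consumer surplus falls by €679.5 hundred.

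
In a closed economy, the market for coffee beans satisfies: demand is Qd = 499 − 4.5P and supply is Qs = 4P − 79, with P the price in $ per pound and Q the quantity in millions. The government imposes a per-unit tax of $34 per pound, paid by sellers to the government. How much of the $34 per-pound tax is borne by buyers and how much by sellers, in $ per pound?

Buyers bear $16 per pound; sellers bear $18 per pound.

Before the tax: set 499 − 4.5P = 4P − 79 → P* = $68, Q* = 193.
With the tax collected from sellers, supply shifts: Qs = 4(P − 34) − 79.
Solving gives Q = 121 with buyers paying $84 and sellers receiving $50 (the $34 wedge).
Burden on buyers: $16; on sellers: $18. (They sum to $34.)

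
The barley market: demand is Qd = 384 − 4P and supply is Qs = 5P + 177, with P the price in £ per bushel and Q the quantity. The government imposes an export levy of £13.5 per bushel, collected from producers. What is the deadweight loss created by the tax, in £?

Before the tax: set 384 − 4P = 5P + 177 → P* = £23, Q* = 292.
With the tax collected from producers, supply shifts: Qs = 5(P − 13.5) + 177.
Solving gives Q = 262 with buyers paying £30.5 and producers receiving £17 (the £13.5 wedge).
Quantity falls by |ΔQ| = |292 − 262| = 30.
DWL = ½ · t · |ΔQ| = ½ · 13.5 · 30 = £202.5.

Deadweight loss = £202.5.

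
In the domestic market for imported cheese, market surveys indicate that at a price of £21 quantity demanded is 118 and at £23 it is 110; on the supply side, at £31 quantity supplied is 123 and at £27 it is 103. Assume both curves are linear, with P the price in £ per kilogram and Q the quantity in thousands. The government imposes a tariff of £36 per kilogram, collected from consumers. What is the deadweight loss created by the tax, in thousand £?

Deadweight loss = £1440 thousand.

Demand slope: (110 − 118)/(23 − 21) = -4, so Qd = 202 − 4P.
Supply slope: (103 − 123)/(27 − 31) = 5, so Qs = 5P − 32.
Before the tax: set 202 − 4P = 5P − 32 → P* = £26, Q* = 98.
With the tax collected from consumers, demand (in seller-price terms) shifts: Qd = 202 − 4(P + 36).
Solving gives Q = 18 with consumers paying £46 and producers receiving £10 (the £36 wedge).
Quantity falls by |ΔQ| = |98 − 18| = 80.
DWL = ½ · t · |ΔQ| = ½ · 36 · 80 = £1440.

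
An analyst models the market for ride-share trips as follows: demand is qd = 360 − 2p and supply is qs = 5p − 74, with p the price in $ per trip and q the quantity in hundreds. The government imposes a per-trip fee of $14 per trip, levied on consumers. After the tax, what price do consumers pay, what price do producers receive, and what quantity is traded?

Consumers pay $72; producers receive $58; quantity = 216.

Without the tax, 360 − 2p = 5p − 74 gives 7p = 434, so p* = $62 and q* = 236.
With the tax collected from consumers, demand (in seller-price terms) shifts: qd = 360 − 2(p + 14).
Solving gives q = 216 with consumers paying $72 and producers receiving $58 (the $14 wedge).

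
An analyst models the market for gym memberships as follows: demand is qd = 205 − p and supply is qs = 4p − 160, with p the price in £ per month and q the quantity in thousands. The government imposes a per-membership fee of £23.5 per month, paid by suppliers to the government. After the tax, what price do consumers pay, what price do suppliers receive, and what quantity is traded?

Consumers pay £91.8; suppliers receive £68.3; quantity = 113.2.

Without the tax, 205 − p = 4p − 160 gives 5p = 365, so p* = £73 and q* = 132.
With the tax collected from suppliers, supply shifts: qs = 4(p − 23.5) − 160.
New equilibrium: consumers pay £91.8, suppliers receive £68.3, q = 113.2. (Wedge: pb − ps = 23.5.)
The less price-elastic side of the market bears the larger share of a per-unit tax.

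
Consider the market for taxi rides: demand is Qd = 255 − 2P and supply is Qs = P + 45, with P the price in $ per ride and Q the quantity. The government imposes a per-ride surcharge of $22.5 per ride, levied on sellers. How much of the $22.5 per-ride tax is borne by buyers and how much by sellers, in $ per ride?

Before the tax: set 255 − 2P = P + 45 → P* = $70, Q* = 115.
With the tax collected from sellers, supply shifts: Qs = (P − 22.5) + 45.
Solving gives Q = 100 with buyers paying $77.5 and sellers receiving $55 (the $22.5 wedge).
Burden on buyers: $7.5; on sellers: $15. (They sum to $22.5.)

Buyers bear $7.5 per ride; sellers bear $15 per ride.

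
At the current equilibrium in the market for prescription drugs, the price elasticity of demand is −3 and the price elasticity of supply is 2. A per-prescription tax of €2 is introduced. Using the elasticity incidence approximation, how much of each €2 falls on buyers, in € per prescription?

Incidence ratio: buyers' share ≈ εs / (εs + |εd|) = 2 / (2 + 3) = 0.4.
So buyers bear ≈ 0.4 × €2 = €0.8; producers bear €1.2.

Buyers bear ≈ €0.8 per prescription.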